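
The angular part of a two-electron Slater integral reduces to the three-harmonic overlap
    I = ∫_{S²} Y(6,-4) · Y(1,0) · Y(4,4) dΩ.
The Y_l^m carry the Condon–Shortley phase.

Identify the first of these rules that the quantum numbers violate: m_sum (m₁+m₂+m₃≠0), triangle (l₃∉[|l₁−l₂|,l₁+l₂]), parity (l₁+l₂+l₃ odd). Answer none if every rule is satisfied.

azimuthal sum: -4 + 0 + 4 = 0  ✓
5 ≤ 4 ≤ 7 (triangle on l)  ✗
L = 6 + 1 + 4 = 11 (odd)

triangle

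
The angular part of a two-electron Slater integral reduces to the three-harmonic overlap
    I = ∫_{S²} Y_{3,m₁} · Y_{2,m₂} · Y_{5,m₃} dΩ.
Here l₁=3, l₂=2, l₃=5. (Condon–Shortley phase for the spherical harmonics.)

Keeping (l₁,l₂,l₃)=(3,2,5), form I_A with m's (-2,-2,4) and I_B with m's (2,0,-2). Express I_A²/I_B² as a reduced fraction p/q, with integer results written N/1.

2/1

Shared (l₁,l₂,l₃)=(3,2,5): N and (l;000)² cancel in I_A²/I_B².
A: Δ = 0!·6!·4!/11! = 1/2310; Racah Σ t=0..0: t=0:+1/2880 = 1/2880; ⇒ 3j(3 2 5; -2 -2 4)² = 3/55, sgn -1
B: Δ = 0!·6!·4!/11! = 1/2310; Racah Σ t=0..0: t=0:+1/480 = 1/480; ⇒ 3j(3 2 5; 2 0 -2)² = 3/110, sgn -1
I_A²/I_B² = (3/55)/(3/110) = 2/1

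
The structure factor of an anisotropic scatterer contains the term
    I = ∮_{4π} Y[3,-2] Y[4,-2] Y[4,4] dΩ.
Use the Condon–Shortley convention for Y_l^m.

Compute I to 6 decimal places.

L=11 odd ⇒ parity kills the (l;000) factor ⇒ I = 0

0.000000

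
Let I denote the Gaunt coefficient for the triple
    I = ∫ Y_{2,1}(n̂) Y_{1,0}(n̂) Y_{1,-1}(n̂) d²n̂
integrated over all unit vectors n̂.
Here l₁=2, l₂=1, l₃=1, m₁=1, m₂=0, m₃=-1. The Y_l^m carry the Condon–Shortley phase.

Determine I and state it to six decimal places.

-0.218510

Checks pass: Σm=0; 4 even; l₃=1∈[1,3].
(2·2+1)(2·1+1)(2·1+1) = 45
Δ: 2! 2! 0! / 5! → 1/30
sum: t=1:−1/1 = -1/1
3j²(2 1 1; 0 0 0) = Δ·Π!·Σ² = 2/15  (sign +1)
sum: t=1:−1/2 = -1/2
3j²(2 1 1; 1 0 -1) = Δ·Π!·Σ² = 1/10  (sign -1)
combine: 4πI² = 45·2/15·1/10 = 3/5
take √, sign -1: I = -0.21850969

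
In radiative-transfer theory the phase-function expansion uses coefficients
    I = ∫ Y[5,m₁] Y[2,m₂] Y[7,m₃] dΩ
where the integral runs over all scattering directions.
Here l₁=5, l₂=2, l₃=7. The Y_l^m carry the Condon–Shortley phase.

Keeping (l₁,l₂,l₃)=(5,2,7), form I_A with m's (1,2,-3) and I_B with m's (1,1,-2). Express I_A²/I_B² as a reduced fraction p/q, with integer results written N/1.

1/2

l's match ⇒ only the (l;m) 3-j factors differ between A and B.
A: triangle coeff Δ(5,2,7) = 1/15015; Σ_t [0,0]: t=0:+1/414720 = 1/414720; (3j)²=2/143 [(5 2 7; 1 2 -3)], sign=+1
B: triangle coeff Δ(5,2,7) = 1/15015; Σ_t [0,0]: t=0:+1/103680 = 1/103680; (3j)²=4/143 [(5 2 7; 1 1 -2)], sign=-1
I_A²/I_B² = (2/143)/(4/143) = 1/2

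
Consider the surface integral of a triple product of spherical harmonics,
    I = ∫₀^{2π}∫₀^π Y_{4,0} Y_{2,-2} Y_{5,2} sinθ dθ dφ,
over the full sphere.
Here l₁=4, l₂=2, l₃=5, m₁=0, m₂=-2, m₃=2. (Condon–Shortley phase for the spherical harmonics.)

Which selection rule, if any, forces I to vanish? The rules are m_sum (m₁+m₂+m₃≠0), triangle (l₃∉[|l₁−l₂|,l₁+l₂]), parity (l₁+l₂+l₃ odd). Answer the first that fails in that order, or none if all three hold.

m₁+m₂+m₃ = 0 − 2 + 2 = 0  ✓
triangle: |4−2|=2 ≤ l₃=5 ≤ 4+2=6  ✓
parity: l₁+l₂+l₃ = 11 is odd  ✗

parity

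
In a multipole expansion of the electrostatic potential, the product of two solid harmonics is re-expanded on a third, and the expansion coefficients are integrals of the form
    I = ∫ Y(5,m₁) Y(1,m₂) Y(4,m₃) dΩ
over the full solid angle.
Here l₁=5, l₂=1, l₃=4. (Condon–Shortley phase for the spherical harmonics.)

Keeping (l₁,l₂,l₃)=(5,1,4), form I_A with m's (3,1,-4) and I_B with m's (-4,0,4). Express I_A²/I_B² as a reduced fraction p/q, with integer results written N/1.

l's match ⇒ only the (l;m) 3-j factors differ between A and B.
A: triangle coeff Δ(5,1,4) = 1/495; Σ_t [2,2]: t=2:+1/80640 = 1/80640; (3j)²=1/495 [(5 1 4; 3 1 -4)], sign=+1
B: triangle coeff Δ(5,1,4) = 1/495; Σ_t [1,1]: t=1:−1/40320 = -1/40320; (3j)²=1/55 [(5 1 4; -4 0 4)], sign=-1
I_A²/I_B² = (1/495)/(1/55) = 1/9

1/9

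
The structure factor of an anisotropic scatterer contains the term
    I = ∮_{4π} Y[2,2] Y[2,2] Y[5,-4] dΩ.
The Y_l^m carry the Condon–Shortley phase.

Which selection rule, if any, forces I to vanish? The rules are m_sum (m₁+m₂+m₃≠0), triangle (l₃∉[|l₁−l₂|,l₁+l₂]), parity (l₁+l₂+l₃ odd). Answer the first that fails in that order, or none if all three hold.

triangle

m₁+m₂+m₃ = 2 + 2 − 4 = 0  ✓
triangle: |2−2|=0 ≤ l₃=5 ≤ 2+2=4  ✗
parity: l₁+l₂+l₃ = 9 is odd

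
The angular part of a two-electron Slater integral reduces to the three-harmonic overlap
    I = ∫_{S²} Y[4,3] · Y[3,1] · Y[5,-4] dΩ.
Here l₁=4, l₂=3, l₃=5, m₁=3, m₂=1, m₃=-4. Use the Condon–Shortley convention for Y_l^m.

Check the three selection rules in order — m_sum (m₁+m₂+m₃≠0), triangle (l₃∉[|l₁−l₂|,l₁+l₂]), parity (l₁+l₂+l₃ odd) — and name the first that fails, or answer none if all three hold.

none

Σmᵢ = 0  ✓
l₃∈[|l₁−l₂|,l₁+l₂]=[1,7], have l₃=5  ✓
Σlᵢ = 12 ⇒ even  ✓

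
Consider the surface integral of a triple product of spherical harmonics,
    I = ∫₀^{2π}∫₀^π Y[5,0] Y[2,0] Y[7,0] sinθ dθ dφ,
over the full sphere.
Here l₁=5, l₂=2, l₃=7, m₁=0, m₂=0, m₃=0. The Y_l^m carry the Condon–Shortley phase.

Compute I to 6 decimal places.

0.237977

Checks pass: Σm=0; 14 even; l₃=7∈[3,7].
(2·5+1)(2·2+1)(2·7+1) = 825
Δ: 0! 10! 4! / 15! → 1/15015
sum: t=0:+1/57600 = 1/57600
3j²(5 2 7; 0 0 0) = Δ·Π!·Σ² = 21/715  (sign -1)
(m-triple is (0,0,0) — same symbol as above.)
combine: 4πI² = 825·21/715·21/715 = 1323/1859
take √, sign +1: I = 0.23797717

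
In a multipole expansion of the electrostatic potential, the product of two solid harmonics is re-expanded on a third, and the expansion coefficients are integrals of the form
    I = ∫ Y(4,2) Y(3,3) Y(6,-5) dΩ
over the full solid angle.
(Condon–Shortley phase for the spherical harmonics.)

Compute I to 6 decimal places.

0.000000

L=13 odd ⇒ parity kills the (l;000) factor ⇒ I = 0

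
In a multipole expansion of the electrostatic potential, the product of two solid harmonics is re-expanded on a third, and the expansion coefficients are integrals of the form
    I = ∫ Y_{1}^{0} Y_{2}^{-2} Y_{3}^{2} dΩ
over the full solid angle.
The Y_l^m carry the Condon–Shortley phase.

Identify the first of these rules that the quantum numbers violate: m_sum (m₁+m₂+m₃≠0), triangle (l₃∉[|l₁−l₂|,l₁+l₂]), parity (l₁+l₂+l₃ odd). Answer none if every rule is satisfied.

none

Σmᵢ = 0  ✓
l₃∈[|l₁−l₂|,l₁+l₂]=[1,3], have l₃=3  ✓
Σlᵢ = 6 ⇒ even  ✓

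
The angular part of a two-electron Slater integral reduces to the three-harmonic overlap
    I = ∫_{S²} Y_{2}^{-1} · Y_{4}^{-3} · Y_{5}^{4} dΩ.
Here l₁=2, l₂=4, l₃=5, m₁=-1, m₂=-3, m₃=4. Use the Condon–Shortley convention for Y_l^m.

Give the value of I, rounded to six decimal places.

l₁+l₂+l₃=11 is odd: 3j(l;000)=0 ⇒ I=0

0.000000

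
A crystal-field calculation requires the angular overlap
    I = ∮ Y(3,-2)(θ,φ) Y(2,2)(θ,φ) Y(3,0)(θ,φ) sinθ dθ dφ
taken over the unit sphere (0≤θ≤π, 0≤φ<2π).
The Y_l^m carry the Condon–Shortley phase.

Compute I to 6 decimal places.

m-sum 0 ✓  L=8 even ✓  1≤3≤5 ✓
Π(2lᵢ+1) = 7×5×7 = 245
triangle coeff Δ(3,2,3) = 1/3780
Σ_t [0,2]: t=0:+1/24 t=1:−1/4 t=2:+1/24 = -1/6
(3j)²=4/105 [(3 2 3; 0 0 0)], sign=+1
Σ_t [2,2]: t=2:+1/24 = 1/24
(3j)²=1/21 [(3 2 3; -2 2 0)], sign=-1
⇒ 4πI² = 4/9
I = (-1)√(4/9/(4π)) = -0.18806319

-0.188063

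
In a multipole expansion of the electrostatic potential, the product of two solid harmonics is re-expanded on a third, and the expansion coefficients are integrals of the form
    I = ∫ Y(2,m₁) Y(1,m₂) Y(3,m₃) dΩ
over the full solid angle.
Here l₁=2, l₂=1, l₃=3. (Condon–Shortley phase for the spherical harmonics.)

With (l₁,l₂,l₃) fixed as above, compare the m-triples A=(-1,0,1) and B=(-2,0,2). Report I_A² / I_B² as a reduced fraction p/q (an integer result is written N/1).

Same 2,1,3: normalisation and zero-m 3j drop out of the ratio.
A: Δ: 0! 4! 2! / 7! → 1/105; sum: t=0:+1/6 = 1/6; 3j²(2 1 3; -1 0 1) = Δ·Π!·Σ² = 8/105  (sign +1)
B: Δ: 0! 4! 2! / 7! → 1/105; sum: t=0:+1/24 = 1/24; 3j²(2 1 3; -2 0 2) = Δ·Π!·Σ² = 1/21  (sign -1)
I_A²/I_B² = (8/105)/(1/21) = 8/5

8/5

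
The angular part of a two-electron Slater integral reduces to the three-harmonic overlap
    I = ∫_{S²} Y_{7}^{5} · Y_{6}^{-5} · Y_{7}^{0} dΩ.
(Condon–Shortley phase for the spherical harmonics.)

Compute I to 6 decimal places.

-0.148333

Checks pass: Σm=0; 20 even; l₃=7∈[1,13].
(2·7+1)(2·6+1)(2·7+1) = 2925
Δ: 6! 8! 6! / 21! → 1/2444321880
sum: t=0:+1/2612736000 t=1:−1/20736000 t=2:+1/1658880 t=3:−1/746496 t=4:+1/1658880 t=5:−1/20736000 t=6:+1/2612736000 = -1/4354560
3j²(7 6 7; 0 0 0) = Δ·Π!·Σ² = 1000/138567  (sign +1)
sum: t=0:+1/124416000 t=1:−1/435456000 = 1/174182400
3j²(7 6 7; 5 -5 0) = Δ·Π!·Σ² = 55/4199  (sign -1)
combine: 4πI² = 2925·1000/138567·55/4199 = 375000/1356277
take √, sign -1: I = -0.14833256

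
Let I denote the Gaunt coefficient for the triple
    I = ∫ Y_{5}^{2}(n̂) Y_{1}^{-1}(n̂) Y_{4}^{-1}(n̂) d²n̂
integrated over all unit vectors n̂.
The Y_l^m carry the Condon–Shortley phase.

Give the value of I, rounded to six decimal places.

Checks pass: Σm=0; 10 even; l₃=4∈[4,6].
(2·5+1)(2·1+1)(2·4+1) = 297
Δ: 2! 8! 0! / 11! → 1/495
sum: t=1:−1/576 = -1/576
3j²(5 1 4; 0 0 0) = Δ·Π!·Σ² = 5/99  (sign -1)
sum: t=0:+1/1440 = 1/1440
3j²(5 1 4; 2 -1 -1) = Δ·Π!·Σ² = 7/165  (sign -1)
combine: 4πI² = 297·5/99·7/165 = 7/11
take √, sign +1: I = 0.22503380

0.225034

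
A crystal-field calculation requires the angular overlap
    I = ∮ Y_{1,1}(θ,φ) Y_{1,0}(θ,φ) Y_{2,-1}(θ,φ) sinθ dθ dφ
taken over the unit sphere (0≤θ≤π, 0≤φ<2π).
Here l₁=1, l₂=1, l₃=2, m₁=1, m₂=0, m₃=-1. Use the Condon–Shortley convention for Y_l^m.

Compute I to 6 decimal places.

m-sum 0 ✓  L=4 even ✓  0≤2≤2 ✓
Π(2lᵢ+1) = 3×3×5 = 45
triangle coeff Δ(1,1,2) = 1/30
Σ_t [0,0]: t=0:+1/1 = 1/1
(3j)²=2/15 [(1 1 2; 0 0 0)], sign=+1
Σ_t [0,0]: t=0:+1/2 = 1/2
(3j)²=1/10 [(1 1 2; 1 0 -1)], sign=-1
⇒ 4πI² = 3/5
I = (-1)√(3/5/(4π)) = -0.21850969

-0.218510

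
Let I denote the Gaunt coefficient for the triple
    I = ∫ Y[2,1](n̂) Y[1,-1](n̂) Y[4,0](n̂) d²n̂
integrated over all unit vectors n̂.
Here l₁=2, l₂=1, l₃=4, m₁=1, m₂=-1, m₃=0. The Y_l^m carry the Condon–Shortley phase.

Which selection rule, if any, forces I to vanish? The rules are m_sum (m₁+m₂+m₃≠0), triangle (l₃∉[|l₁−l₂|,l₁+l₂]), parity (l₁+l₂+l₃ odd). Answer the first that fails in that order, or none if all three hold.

triangle

m₁+m₂+m₃ = 1 − 1 + 0 = 0  ✓
triangle: |2−1|=1 ≤ l₃=4 ≤ 2+1=3  ✗
parity: l₁+l₂+l₃ = 7 is odd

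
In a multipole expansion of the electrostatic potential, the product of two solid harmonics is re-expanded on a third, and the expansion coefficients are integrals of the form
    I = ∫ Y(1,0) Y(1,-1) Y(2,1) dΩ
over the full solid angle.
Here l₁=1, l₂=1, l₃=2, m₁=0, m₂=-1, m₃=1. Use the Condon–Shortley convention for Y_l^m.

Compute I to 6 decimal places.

Checks pass: Σm=0; 4 even; l₃=2∈[0,2].
(2·1+1)(2·1+1)(2·2+1) = 45
Δ: 0! 2! 2! / 5! → 1/30
sum: t=0:+1/1 = 1/1
3j²(1 1 2; 0 0 0) = Δ·Π!·Σ² = 2/15  (sign +1)
sum: t=0:+1/2 = 1/2
3j²(1 1 2; 0 -1 1) = Δ·Π!·Σ² = 1/10  (sign -1)
combine: 4πI² = 45·2/15·1/10 = 3/5
take √, sign -1: I = -0.21850969

-0.218510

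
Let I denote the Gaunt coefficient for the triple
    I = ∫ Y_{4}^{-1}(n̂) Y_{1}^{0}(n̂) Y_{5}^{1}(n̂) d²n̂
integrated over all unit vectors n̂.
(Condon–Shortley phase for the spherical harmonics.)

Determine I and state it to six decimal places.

m-sum 0 ✓  L=10 even ✓  3≤5≤5 ✓
Π(2lᵢ+1) = 9×3×11 = 297
triangle coeff Δ(4,1,5) = 1/495
Σ_t [0,0]: t=0:+1/576 = 1/576
(3j)²=5/99 [(4 1 5; 0 0 0)], sign=-1
Σ_t [0,0]: t=0:+1/720 = 1/720
(3j)²=8/165 [(4 1 5; -1 0 1)], sign=+1
⇒ 4πI² = 8/11
I = (-1)√(8/11/(4π)) = -0.24057125

-0.240571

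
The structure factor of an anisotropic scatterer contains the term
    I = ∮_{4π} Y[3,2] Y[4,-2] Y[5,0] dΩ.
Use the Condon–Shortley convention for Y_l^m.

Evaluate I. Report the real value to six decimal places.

-0.171327

Rules hold: Σm=0, L=12 even, 1≤5≤7.
N = 7·9·11 = 693
Δ = 2!·4!·6!/13! = 1/180180
Racah Σ t=0..2: t=0:+1/576 t=1:−1/144 t=2:+1/576 = -1/288
⇒ 3j(3 4 5; 0 0 0)² = 20/1001, sgn +1
Racah Σ t=0..1: t=0:+1/576 t=1:−1/2880 = 1/720
⇒ 3j(3 4 5; 2 -2 0)² = 80/3003, sgn -1
4πI² = N·(3j₀)²·(3jₘ)² = 4800/13013
I = -1·√(0.368862/4π) = -0.17132746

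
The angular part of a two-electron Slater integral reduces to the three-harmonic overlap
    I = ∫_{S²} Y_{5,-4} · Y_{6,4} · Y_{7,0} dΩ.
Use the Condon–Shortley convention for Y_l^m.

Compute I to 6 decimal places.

0.150533

m-sum 0 ✓  L=18 even ✓  1≤7≤11 ✓
Π(2lᵢ+1) = 11×13×15 = 2145
triangle coeff Δ(5,6,7) = 1/174594420
Σ_t [0,4]: t=0:+1/4147200 t=1:−1/207360 t=2:+1/82944 t=3:−1/207360 t=4:+1/4147200 = 1/345600
(3j)²=420/46189 [(5 6 7; 0 0 0)], sign=-1
Σ_t [3,4]: t=3:−1/21772800 t=4:+1/4147200 = 17/87091200
(3j)²=119/8151 [(5 6 7; -4 4 0)], sign=-1
⇒ 4πI² = 14700/51623
I = (+1)√(14700/51623/(4π)) = 0.15053314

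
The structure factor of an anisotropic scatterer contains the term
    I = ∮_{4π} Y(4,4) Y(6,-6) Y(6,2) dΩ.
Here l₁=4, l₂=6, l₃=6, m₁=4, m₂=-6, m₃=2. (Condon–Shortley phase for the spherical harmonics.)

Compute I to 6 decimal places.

0.056161

Rules hold: Σm=0, L=16 even, 2≤6≤10.
N = 9·13·13 = 1521
Δ = 4!·4!·8!/17! = 1/15315300
Racah Σ t=0..4: t=0:+1/829440 t=1:−1/25920 t=2:+1/9216 t=3:−1/25920 t=4:+1/829440 = 7/207360
⇒ 3j(4 6 6; 0 0 0)² = 28/2431, sgn +1
Racah Σ t=0..0: t=0:+1/23224320 = 1/23224320
⇒ 3j(4 6 6; 4 -6 2)² = 1/442, sgn +1
4πI² = N·(3j₀)²·(3jₘ)² = 126/3179
I = +1·√(0.0396351/4π) = 0.05616103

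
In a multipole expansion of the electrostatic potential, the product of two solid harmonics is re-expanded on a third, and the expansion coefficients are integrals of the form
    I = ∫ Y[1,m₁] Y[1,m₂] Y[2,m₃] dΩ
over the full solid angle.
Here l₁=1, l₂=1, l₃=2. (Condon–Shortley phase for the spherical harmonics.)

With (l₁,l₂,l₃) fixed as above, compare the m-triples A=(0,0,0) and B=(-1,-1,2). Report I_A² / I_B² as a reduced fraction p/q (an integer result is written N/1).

Same 1,1,2: normalisation and zero-m 3j drop out of the ratio.
A: Δ: 0! 2! 2! / 5! → 1/30; sum: t=0:+1/1 = 1/1; 3j²(1 1 2; 0 0 0) = Δ·Π!·Σ² = 2/15  (sign +1)
B: Δ: 0! 2! 2! / 5! → 1/30; sum: t=0:+1/4 = 1/4; 3j²(1 1 2; -1 -1 2) = Δ·Π!·Σ² = 1/5  (sign +1)
I_A²/I_B² = (2/15)/(1/5) = 2/3

2/3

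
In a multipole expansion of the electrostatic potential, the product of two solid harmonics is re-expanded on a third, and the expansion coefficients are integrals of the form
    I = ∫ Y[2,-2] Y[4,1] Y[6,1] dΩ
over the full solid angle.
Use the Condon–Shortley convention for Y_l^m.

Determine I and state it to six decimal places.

-0.094091

Rules hold: Σm=0, L=12 even, 2≤6≤6.
N = 5·9·13 = 585
Δ = 0!·4!·8!/13! = 1/6435
Racah Σ t=0..0: t=0:+1/2304 = 1/2304
⇒ 3j(2 4 6; 0 0 0)² = 5/143, sgn +1
Racah Σ t=0..0: t=0:+1/17280 = 1/17280
⇒ 3j(2 4 6; -2 1 1)² = 7/1287, sgn -1
4πI² = N·(3j₀)²·(3jₘ)² = 175/1573
I = -1·√(0.111252/4π) = -0.09409136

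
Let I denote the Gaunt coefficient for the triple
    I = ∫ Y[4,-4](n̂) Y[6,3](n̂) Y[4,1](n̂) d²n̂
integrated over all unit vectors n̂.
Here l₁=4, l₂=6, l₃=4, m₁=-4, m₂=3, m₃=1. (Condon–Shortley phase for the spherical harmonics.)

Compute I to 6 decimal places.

0.155830

Checks pass: Σm=0; 14 even; l₃=4∈[2,10].
(2·4+1)(2·6+1)(2·4+1) = 1053
Δ: 6! 2! 6! / 15! → 1/1261260
sum: t=2:+1/4608 t=3:−1/1296 t=4:+1/4608 = -7/20736
3j²(4 6 4; 0 0 0) = Δ·Π!·Σ² = 20/1287  (sign -1)
sum: t=6:+1/51840 = 1/51840
3j²(4 6 4; -4 3 1) = Δ·Π!·Σ² = 8/429  (sign -1)
combine: 4πI² = 1053·20/1287·8/429 = 480/1573
take √, sign +1: I = 0.15583009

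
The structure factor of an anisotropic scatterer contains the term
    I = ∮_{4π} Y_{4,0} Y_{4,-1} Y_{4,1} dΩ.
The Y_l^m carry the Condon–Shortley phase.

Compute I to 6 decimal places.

-0.068481

Checks pass: Σm=0; 12 even; l₃=4∈[0,8].
(2·4+1)(2·4+1)(2·4+1) = 729
Δ: 4! 4! 4! / 13! → 1/450450
sum: t=0:+1/13824 t=1:−1/216 t=2:+1/64 t=3:−1/216 t=4:+1/13824 = 5/768
3j²(4 4 4; 0 0 0) = Δ·Π!·Σ² = 18/1001  (sign +1)
sum: t=0:+1/3456 t=1:−1/144 t=2:+1/96 t=3:−1/864 = 1/384
3j²(4 4 4; 0 -1 1) = Δ·Π!·Σ² = 9/2002  (sign -1)
combine: 4πI² = 729·18/1001·9/2002 = 59049/1002001
take √, sign -1: I = -0.06848055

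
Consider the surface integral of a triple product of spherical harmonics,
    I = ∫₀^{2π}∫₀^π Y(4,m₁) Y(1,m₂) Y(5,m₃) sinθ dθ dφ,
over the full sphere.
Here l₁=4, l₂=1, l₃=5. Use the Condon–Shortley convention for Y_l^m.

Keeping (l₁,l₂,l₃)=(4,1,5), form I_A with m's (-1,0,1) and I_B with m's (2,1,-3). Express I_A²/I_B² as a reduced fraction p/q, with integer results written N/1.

6/7

l's match ⇒ only the (l;m) 3-j factors differ between A and B.
A: triangle coeff Δ(4,1,5) = 1/495; Σ_t [0,0]: t=0:+1/720 = 1/720; (3j)²=8/165 [(4 1 5; -1 0 1)], sign=+1
B: triangle coeff Δ(4,1,5) = 1/495; Σ_t [0,0]: t=0:+1/2880 = 1/2880; (3j)²=28/495 [(4 1 5; 2 1 -3)], sign=+1
I_A²/I_B² = (8/165)/(28/495) = 6/7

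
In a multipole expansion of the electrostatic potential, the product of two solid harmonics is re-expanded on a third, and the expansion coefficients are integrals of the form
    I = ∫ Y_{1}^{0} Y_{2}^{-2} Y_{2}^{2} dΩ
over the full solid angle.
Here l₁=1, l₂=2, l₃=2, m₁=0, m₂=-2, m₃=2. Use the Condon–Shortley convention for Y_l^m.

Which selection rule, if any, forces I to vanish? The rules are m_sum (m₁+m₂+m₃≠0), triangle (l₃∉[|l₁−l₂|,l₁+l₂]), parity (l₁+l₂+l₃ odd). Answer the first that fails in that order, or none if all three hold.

parity

azimuthal sum: 0 − 2 + 2 = 0  ✓
1 ≤ 2 ≤ 3 (triangle on l)  ✓
L = 1 + 2 + 2 = 5 (odd)  ✗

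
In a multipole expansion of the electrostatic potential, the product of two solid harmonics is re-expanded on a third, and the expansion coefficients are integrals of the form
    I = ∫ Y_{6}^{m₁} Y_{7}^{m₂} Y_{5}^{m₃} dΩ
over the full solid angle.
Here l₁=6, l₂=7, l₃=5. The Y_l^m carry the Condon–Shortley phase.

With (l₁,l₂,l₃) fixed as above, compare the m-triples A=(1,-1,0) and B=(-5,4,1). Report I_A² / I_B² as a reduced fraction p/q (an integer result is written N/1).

Same 6,7,5: normalisation and zero-m 3j drop out of the ratio.
A: Δ: 8! 4! 6! / 19! → 1/174594420; sum: t=1:−1/14515200 t=2:+1/414720 t=3:−1/103680 t=4:+1/165888 t=5:−1/2073600 = -17/9676800; 3j²(6 7 5; 1 -1 0) = Δ·Π!·Σ² = 85/19019  (sign +1)
B: Δ: 8! 4! 6! / 19! → 1/174594420; sum: t=7:−1/5806080 t=8:+1/8709120 = -1/17418240; 3j²(6 7 5; -5 4 1) = Δ·Π!·Σ² = 275/88179  (sign -1)
I_A²/I_B² = (85/19019)/(275/88179) = 867/605

867/605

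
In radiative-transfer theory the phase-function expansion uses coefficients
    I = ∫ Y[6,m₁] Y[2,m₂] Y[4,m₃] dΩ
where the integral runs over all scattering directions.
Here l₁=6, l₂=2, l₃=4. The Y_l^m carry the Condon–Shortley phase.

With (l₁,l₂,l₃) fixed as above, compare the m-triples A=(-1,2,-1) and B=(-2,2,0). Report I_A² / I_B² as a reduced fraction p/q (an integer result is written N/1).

Shared (l₁,l₂,l₃)=(6,2,4): N and (l;000)² cancel in I_A²/I_B².
A: Δ = 4!·8!·0!/13! = 1/6435; Racah Σ t=4..4: t=4:+1/17280 = 1/17280; ⇒ 3j(6 2 4; -1 2 -1)² = 7/1287, sgn -1
B: Δ = 4!·8!·0!/13! = 1/6435; Racah Σ t=4..4: t=4:+1/13824 = 1/13824; ⇒ 3j(6 2 4; -2 2 0)² = 14/1287, sgn +1
I_A²/I_B² = (7/1287)/(14/1287) = 1/2

1/2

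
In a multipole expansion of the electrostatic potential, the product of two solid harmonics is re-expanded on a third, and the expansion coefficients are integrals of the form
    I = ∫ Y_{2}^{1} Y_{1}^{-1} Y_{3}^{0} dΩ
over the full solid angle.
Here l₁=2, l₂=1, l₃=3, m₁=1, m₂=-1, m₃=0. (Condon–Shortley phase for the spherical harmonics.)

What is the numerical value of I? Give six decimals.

Checks pass: Σm=0; 6 even; l₃=3∈[1,3].
(2·2+1)(2·1+1)(2·3+1) = 105
Δ: 0! 4! 2! / 7! → 1/105
sum: t=0:+1/4 = 1/4
3j²(2 1 3; 0 0 0) = Δ·Π!·Σ² = 3/35  (sign -1)
sum: t=0:+1/12 = 1/12
3j²(2 1 3; 1 -1 0) = Δ·Π!·Σ² = 1/35  (sign -1)
combine: 4πI² = 105·3/35·1/35 = 9/35
take √, sign +1: I = 0.14304817

0.143048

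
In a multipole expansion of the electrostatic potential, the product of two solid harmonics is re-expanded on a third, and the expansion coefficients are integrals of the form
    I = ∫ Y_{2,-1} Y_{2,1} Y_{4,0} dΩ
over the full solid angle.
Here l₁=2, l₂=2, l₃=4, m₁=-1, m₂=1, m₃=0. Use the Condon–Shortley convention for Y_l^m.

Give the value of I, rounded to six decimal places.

0.161197

m-sum 0 ✓  L=8 even ✓  0≤4≤4 ✓
Π(2lᵢ+1) = 5×5×9 = 225
triangle coeff Δ(2,2,4) = 1/630
Σ_t [0,0]: t=0:+1/16 = 1/16
(3j)²=2/35 [(2 2 4; 0 0 0)], sign=+1
Σ_t [0,0]: t=0:+1/36 = 1/36
(3j)²=8/315 [(2 2 4; -1 1 0)], sign=+1
⇒ 4πI² = 16/49
I = (+1)√(16/49/(4π)) = 0.16119702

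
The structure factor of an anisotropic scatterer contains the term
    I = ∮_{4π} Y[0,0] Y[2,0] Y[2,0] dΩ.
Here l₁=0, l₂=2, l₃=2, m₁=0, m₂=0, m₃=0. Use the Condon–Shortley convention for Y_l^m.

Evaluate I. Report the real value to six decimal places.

Checks pass: Σm=0; 4 even; l₃=2∈[2,2].
(2·0+1)(2·2+1)(2·2+1) = 25
Δ: 0! 0! 4! / 5! → 1/5
sum: t=0:+1/4 = 1/4
3j²(0 2 2; 0 0 0) = Δ·Π!·Σ² = 1/5  (sign +1)
(m-triple is (0,0,0) — same symbol as above.)
combine: 4πI² = 25·1/5·1/5 = 1/1
take √, sign +1: I = 0.28209479

0.282095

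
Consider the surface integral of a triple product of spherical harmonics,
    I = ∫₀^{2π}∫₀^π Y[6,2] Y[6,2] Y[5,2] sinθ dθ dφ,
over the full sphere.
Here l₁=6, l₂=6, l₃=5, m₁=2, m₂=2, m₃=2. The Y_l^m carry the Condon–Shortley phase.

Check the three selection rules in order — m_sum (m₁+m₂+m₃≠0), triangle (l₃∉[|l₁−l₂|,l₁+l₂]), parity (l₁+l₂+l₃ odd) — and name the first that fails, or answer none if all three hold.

m₁+m₂+m₃ = 2 + 2 + 2 = 6  ✗
triangle: |6−6|=0 ≤ l₃=5 ≤ 6+6=12
parity: l₁+l₂+l₃ = 17 is odd

m_sum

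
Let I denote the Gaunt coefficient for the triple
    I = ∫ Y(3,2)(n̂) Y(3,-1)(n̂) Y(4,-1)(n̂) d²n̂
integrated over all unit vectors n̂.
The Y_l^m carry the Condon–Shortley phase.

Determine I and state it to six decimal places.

0.145070

Checks pass: Σm=0; 10 even; l₃=4∈[0,6].
(2·3+1)(2·3+1)(2·4+1) = 441
Δ: 2! 4! 4! / 11! → 1/34650
sum: t=0:+1/72 t=1:−1/16 t=2:+1/72 = -5/144
3j²(3 3 4; 0 0 0) = Δ·Π!·Σ² = 2/77  (sign -1)
sum: t=0:+1/48 t=1:−1/144 = 1/72
3j²(3 3 4; 2 -1 -1) = Δ·Π!·Σ² = 16/693  (sign -1)
combine: 4πI² = 441·2/77·16/693 = 32/121
take √, sign +1: I = 0.14506992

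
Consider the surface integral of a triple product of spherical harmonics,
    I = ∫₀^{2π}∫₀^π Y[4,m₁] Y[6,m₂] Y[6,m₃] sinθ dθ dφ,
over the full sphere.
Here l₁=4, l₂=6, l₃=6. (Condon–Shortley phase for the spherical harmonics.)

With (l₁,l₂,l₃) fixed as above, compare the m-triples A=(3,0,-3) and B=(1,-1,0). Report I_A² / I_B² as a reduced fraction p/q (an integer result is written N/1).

63/10

Shared (l₁,l₂,l₃)=(4,6,6): N and (l;000)² cancel in I_A²/I_B².
A: Δ = 4!·4!·8!/17! = 1/15315300; Racah Σ t=0..1: t=0:+1/207360 t=1:−1/103680 = -1/207360; ⇒ 3j(4 6 6; 3 0 -3)² = 21/2431, sgn +1
B: Δ = 4!·4!·8!/17! = 1/15315300; Racah Σ t=0..3: t=0:+1/103680 t=1:−1/13824 t=2:+1/17280 t=3:−1/207360 = -1/103680; ⇒ 3j(4 6 6; 1 -1 0)² = 10/7293, sgn -1
I_A²/I_B² = (21/2431)/(10/7293) = 63/10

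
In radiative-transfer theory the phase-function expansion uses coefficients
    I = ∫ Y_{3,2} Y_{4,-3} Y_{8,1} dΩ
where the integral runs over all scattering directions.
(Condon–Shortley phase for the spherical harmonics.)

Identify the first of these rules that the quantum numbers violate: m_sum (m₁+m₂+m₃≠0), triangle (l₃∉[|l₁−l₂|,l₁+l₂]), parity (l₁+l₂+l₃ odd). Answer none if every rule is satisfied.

azimuthal sum: 2 − 3 + 1 = 0  ✓
1 ≤ 8 ≤ 7 (triangle on l)  ✗
L = 3 + 4 + 8 = 15 (odd)

triangle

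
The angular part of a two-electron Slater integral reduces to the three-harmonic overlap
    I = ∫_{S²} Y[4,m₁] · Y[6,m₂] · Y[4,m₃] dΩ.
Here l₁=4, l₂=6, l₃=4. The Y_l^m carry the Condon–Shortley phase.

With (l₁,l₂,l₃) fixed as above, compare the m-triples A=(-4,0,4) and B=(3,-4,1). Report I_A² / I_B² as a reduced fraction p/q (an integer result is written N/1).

Shared (l₁,l₂,l₃)=(4,6,4): N and (l;000)² cancel in I_A²/I_B².
A: Δ = 6!·2!·6!/15! = 1/1261260; Racah Σ t=6..6: t=6:+1/1036800 = 1/1036800; ⇒ 3j(4 6 4; -4 0 4)² = 4/6435, sgn +1
B: Δ = 6!·2!·6!/15! = 1/1261260; Racah Σ t=0..1: t=0:+1/34560 t=1:−1/28800 = -1/172800; ⇒ 3j(4 6 4; 3 -4 1)² = 1/1430, sgn +1
I_A²/I_B² = (4/6435)/(1/1430) = 8/9

8/9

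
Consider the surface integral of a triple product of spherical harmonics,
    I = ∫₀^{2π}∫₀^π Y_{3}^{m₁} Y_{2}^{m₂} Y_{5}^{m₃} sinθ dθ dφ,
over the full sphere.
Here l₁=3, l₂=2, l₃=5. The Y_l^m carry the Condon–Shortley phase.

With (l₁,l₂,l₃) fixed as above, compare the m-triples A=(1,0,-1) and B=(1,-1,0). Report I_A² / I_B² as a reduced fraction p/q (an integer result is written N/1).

9/5

l's match ⇒ only the (l;m) 3-j factors differ between A and B.
A: triangle coeff Δ(3,2,5) = 1/2310; Σ_t [0,0]: t=0:+1/192 = 1/192; (3j)²=3/77 [(3 2 5; 1 0 -1)], sign=+1
B: triangle coeff Δ(3,2,5) = 1/2310; Σ_t [0,0]: t=0:+1/288 = 1/288; (3j)²=5/231 [(3 2 5; 1 -1 0)], sign=-1
I_A²/I_B² = (3/77)/(5/231) = 9/5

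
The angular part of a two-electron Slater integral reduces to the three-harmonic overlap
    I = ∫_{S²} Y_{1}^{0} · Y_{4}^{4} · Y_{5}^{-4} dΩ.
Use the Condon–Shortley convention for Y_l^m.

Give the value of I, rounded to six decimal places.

m-sum 0 ✓  L=10 even ✓  3≤5≤5 ✓
Π(2lᵢ+1) = 3×9×11 = 297
triangle coeff Δ(1,4,5) = 1/495
Σ_t [0,0]: t=0:+1/576 = 1/576
(3j)²=5/99 [(1 4 5; 0 0 0)], sign=-1
Σ_t [0,0]: t=0:+1/40320 = 1/40320
(3j)²=1/55 [(1 4 5; 0 4 -4)], sign=-1
⇒ 4πI² = 3/11
I = (+1)√(3/11/(4π)) = 0.14731920

0.147319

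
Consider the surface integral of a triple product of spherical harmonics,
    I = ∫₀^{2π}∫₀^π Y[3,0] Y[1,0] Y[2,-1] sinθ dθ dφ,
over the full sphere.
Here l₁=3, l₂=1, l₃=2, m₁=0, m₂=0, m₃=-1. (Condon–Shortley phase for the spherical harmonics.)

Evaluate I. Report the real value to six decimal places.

m-sum = 0 + 0 − 1 = -1 ≠ 0 ⇒ I = 0

0.000000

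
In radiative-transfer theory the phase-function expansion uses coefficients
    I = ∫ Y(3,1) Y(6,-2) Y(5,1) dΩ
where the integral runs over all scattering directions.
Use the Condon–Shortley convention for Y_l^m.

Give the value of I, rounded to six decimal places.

0.134828

Checks pass: Σm=0; 14 even; l₃=5∈[3,9].
(2·3+1)(2·6+1)(2·5+1) = 1001
Δ: 4! 2! 8! / 15! → 1/675675
sum: t=1:−1/8640 t=2:+1/2304 t=3:−1/8640 = 7/34560
3j²(3 6 5; 0 0 0) = Δ·Π!·Σ² = 7/429  (sign -1)
sum: t=0:+1/27648 t=1:−1/4320 t=2:+1/11520 = -1/9216
3j²(3 6 5; 1 -2 1) = Δ·Π!·Σ² = 2/143  (sign -1)
combine: 4πI² = 1001·7/429·2/143 = 98/429
take √, sign +1: I = 0.13482780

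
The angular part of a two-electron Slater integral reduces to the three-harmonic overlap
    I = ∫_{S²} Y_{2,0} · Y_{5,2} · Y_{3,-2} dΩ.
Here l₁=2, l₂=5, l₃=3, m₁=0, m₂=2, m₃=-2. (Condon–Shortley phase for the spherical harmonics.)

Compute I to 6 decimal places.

0.190188

Rules hold: Σm=0, L=10 even, 3≤3≤7.
N = 5·11·7 = 385
Δ = 4!·0!·6!/11! = 1/2310
Racah Σ t=2..2: t=2:+1/144 = 1/144
⇒ 3j(2 5 3; 0 0 0)² = 10/231, sgn -1
Racah Σ t=2..2: t=2:+1/480 = 1/480
⇒ 3j(2 5 3; 0 2 -2)² = 3/110, sgn -1
4πI² = N·(3j₀)²·(3jₘ)² = 5/11
I = +1·√(0.454545/4π) = 0.19018827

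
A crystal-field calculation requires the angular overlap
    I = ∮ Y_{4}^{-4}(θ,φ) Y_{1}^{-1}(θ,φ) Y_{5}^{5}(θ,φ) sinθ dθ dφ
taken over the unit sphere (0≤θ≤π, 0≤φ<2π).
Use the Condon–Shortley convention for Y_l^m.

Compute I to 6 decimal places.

Rules hold: Σm=0, L=10 even, 3≤5≤5.
N = 9·3·11 = 297
Δ = 0!·8!·2!/11! = 1/495
Racah Σ t=0..0: t=0:+1/576 = 1/576
⇒ 3j(4 1 5; 0 0 0)² = 5/99, sgn -1
Racah Σ t=0..0: t=0:+1/80640 = 1/80640
⇒ 3j(4 1 5; -4 -1 5)² = 1/11, sgn +1
4πI² = N·(3j₀)²·(3jₘ)² = 15/11
I = -1·√(1.36364/4π) = -0.32941575

-0.329416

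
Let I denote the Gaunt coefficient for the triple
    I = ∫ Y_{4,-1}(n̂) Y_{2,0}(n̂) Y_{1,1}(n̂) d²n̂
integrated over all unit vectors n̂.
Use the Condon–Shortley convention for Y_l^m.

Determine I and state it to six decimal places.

0.000000

l₃=1 ∉ [2,6] — triangle fails ⇒ I = 0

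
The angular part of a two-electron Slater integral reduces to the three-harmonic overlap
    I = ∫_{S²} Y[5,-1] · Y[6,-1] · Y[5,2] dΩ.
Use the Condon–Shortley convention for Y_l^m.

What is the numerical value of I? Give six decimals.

Rules hold: Σm=0, L=16 even, 1≤5≤11.
N = 11·13·11 = 1573
Δ = 6!·4!·6!/17! = 1/28588560
Racah Σ t=1..5: t=1:−1/345600 t=2:+1/13824 t=3:−1/5184 t=4:+1/13824 t=5:−1/345600 = -7/129600
⇒ 3j(5 6 5; 0 0 0)² = 80/7293, sgn +1
Racah Σ t=2..5: t=2:+1/41472 t=3:−1/10368 t=4:+1/23040 t=5:−1/518400 = -1/32400
⇒ 3j(5 6 5; -1 -1 2)² = 128/12155, sgn +1
4πI² = N·(3j₀)²·(3jₘ)² = 2048/11271
I = +1·√(0.181705/4π) = 0.12024827

0.120248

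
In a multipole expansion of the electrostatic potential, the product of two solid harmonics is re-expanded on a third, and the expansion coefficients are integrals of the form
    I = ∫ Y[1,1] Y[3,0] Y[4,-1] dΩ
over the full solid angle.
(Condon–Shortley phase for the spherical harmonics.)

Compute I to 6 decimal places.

-0.194664

Rules hold: Σm=0, L=8 even, 2≤4≤4.
N = 3·7·9 = 189
Δ = 0!·2!·6!/9! = 1/252
Racah Σ t=0..0: t=0:+1/36 = 1/36
⇒ 3j(1 3 4; 0 0 0)² = 4/63, sgn +1
Racah Σ t=0..0: t=0:+1/72 = 1/72
⇒ 3j(1 3 4; 1 0 -1)² = 5/126, sgn -1
4πI² = N·(3j₀)²·(3jₘ)² = 10/21
I = -1·√(0.47619/4π) = -0.19466390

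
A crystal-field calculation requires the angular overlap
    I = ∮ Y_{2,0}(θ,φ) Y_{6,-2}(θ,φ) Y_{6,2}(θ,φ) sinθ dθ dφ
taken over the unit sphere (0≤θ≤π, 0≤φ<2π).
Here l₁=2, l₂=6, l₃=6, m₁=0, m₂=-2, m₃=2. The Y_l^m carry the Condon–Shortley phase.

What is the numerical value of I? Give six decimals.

Rules hold: Σm=0, L=14 even, 4≤6≤8.
N = 5·13·13 = 845
Δ = 2!·2!·10!/15! = 1/90090
Racah Σ t=0..2: t=0:+1/69120 t=1:−1/14400 t=2:+1/69120 = -7/172800
⇒ 3j(2 6 6; 0 0 0)² = 14/715, sgn -1
Racah Σ t=0..2: t=0:+1/69120 t=1:−1/30240 t=2:+1/322560 = -1/64512
⇒ 3j(2 6 6; 0 -2 2)² = 10/1001, sgn -1
4πI² = N·(3j₀)²·(3jₘ)² = 20/121
I = +1·√(0.165289/4π) = 0.11468784

0.114688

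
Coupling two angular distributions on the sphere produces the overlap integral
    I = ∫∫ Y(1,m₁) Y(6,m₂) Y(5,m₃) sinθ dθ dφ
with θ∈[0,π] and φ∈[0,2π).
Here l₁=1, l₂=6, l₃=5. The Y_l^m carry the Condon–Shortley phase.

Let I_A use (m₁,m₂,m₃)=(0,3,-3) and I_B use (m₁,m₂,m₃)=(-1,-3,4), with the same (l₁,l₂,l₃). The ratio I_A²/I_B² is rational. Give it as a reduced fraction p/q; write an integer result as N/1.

9/1

Shared (l₁,l₂,l₃)=(1,6,5): N and (l;000)² cancel in I_A²/I_B².
A: Δ = 2!·0!·10!/13! = 1/858; Racah Σ t=1..1: t=1:−1/80640 = -1/80640; ⇒ 3j(1 6 5; 0 3 -3)² = 9/286, sgn -1
B: Δ = 2!·0!·10!/13! = 1/858; Racah Σ t=2..2: t=2:+1/725760 = 1/725760; ⇒ 3j(1 6 5; -1 -3 4)² = 1/286, sgn -1
I_A²/I_B² = (9/286)/(1/286) = 9/1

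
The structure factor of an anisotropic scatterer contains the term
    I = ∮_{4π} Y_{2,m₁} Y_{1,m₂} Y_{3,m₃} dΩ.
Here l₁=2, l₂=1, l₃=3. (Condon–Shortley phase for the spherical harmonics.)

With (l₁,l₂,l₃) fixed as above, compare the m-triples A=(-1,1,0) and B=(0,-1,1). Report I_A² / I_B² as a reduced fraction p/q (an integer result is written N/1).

Shared (l₁,l₂,l₃)=(2,1,3): N and (l;000)² cancel in I_A²/I_B².
A: Δ = 0!·4!·2!/7! = 1/105; Racah Σ t=0..0: t=0:+1/12 = 1/12; ⇒ 3j(2 1 3; -1 1 0)² = 1/35, sgn -1
B: Δ = 0!·4!·2!/7! = 1/105; Racah Σ t=0..0: t=0:+1/8 = 1/8; ⇒ 3j(2 1 3; 0 -1 1)² = 2/35, sgn +1
I_A²/I_B² = (1/35)/(2/35) = 1/2

1/2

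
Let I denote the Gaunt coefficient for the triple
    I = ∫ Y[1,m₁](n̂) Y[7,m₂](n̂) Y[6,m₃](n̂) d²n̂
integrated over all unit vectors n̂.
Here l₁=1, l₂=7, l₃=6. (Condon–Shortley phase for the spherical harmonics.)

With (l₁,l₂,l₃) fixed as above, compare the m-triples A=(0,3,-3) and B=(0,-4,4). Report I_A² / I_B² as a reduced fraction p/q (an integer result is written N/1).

40/33

l's match ⇒ only the (l;m) 3-j factors differ between A and B.
A: triangle coeff Δ(1,7,6) = 1/1365; Σ_t [1,1]: t=1:−1/2177280 = -1/2177280; (3j)²=8/273 [(1 7 6; 0 3 -3)], sign=+1
B: triangle coeff Δ(1,7,6) = 1/1365; Σ_t [1,1]: t=1:−1/7257600 = -1/7257600; (3j)²=11/455 [(1 7 6; 0 -4 4)], sign=-1
I_A²/I_B² = (8/273)/(11/455) = 40/33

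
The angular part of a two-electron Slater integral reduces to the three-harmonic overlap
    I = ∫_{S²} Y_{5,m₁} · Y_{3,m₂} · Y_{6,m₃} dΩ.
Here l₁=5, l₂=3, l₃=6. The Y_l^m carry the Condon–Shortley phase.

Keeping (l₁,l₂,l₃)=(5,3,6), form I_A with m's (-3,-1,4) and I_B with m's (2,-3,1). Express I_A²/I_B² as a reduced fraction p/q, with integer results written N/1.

30/49

Same 5,3,6: normalisation and zero-m 3j drop out of the ratio.
A: Δ: 2! 8! 4! / 15! → 1/675675; sum: t=0:+1/322560 t=1:−1/30240 t=2:+1/69120 = -1/64512; 3j²(5 3 6; -3 -1 4) = Δ·Π!·Σ² = 10/1001  (sign -1)
B: Δ: 2! 8! 4! / 15! → 1/675675; sum: t=0:+1/34560 = 1/34560; 3j²(5 3 6; 2 -3 1) = Δ·Π!·Σ² = 7/429  (sign -1)
I_A²/I_B² = (10/1001)/(7/429) = 30/49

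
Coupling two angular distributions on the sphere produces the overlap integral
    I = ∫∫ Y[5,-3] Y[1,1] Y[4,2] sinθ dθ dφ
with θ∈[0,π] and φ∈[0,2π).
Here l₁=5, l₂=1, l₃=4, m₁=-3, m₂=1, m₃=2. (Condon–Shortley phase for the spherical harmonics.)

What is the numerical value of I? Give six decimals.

-0.259847

Checks pass: Σm=0; 10 even; l₃=4∈[4,6].
(2·5+1)(2·1+1)(2·4+1) = 297
Δ: 2! 8! 0! / 11! → 1/495
sum: t=1:−1/576 = -1/576
3j²(5 1 4; 0 0 0) = Δ·Π!·Σ² = 5/99  (sign -1)
sum: t=2:+1/2880 = 1/2880
3j²(5 1 4; -3 1 2) = Δ·Π!·Σ² = 28/495  (sign +1)
combine: 4πI² = 297·5/99·28/495 = 28/33
take √, sign -1: I = -0.25984664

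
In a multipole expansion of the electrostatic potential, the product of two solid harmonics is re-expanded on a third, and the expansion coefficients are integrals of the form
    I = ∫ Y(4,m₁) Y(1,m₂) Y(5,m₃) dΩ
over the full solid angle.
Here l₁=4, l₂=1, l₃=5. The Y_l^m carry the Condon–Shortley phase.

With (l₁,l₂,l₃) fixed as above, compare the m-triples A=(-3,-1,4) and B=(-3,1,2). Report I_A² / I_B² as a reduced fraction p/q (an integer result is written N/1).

Shared (l₁,l₂,l₃)=(4,1,5): N and (l;000)² cancel in I_A²/I_B².
A: Δ = 0!·8!·2!/11! = 1/495; Racah Σ t=0..0: t=0:+1/10080 = 1/10080; ⇒ 3j(4 1 5; -3 -1 4)² = 4/55, sgn -1
B: Δ = 0!·8!·2!/11! = 1/495; Racah Σ t=0..0: t=0:+1/10080 = 1/10080; ⇒ 3j(4 1 5; -3 1 2)² = 1/165, sgn -1
I_A²/I_B² = (4/55)/(1/165) = 12/1

12/1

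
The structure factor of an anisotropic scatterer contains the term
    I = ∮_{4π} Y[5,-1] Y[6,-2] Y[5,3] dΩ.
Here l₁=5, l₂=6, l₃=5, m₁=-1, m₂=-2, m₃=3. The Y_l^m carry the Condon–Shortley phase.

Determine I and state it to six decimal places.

-0.106727

m-sum 0 ✓  L=16 even ✓  1≤5≤11 ✓
Π(2lᵢ+1) = 11×13×11 = 1573
triangle coeff Δ(5,6,5) = 1/28588560
Σ_t [1,5]: t=1:−1/345600 t=2:+1/13824 t=3:−1/5184 t=4:+1/13824 t=5:−1/345600 = -7/129600
(3j)²=80/7293 [(5 6 5; 0 0 0)], sign=+1
Σ_t [2,4]: t=2:+1/55296 t=3:−1/25920 t=4:+1/138240 = -11/829440
(3j)²=11/1326 [(5 6 5; -1 -2 3)], sign=-1
⇒ 4πI² = 4840/33813
I = (-1)√(4840/33813/(4π)) = -0.10672739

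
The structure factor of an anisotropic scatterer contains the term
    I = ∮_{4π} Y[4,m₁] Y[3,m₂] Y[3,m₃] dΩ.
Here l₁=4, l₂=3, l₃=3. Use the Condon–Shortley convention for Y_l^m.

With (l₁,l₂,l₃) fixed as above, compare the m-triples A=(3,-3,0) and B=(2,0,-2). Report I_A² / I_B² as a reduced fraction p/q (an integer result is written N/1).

21/1

Shared (l₁,l₂,l₃)=(4,3,3): N and (l;000)² cancel in I_A²/I_B².
A: Δ = 4!·4!·2!/11! = 1/34650; Racah Σ t=0..0: t=0:+1/288 = 1/288; ⇒ 3j(4 3 3; 3 -3 0)² = 1/22, sgn -1
B: Δ = 4!·4!·2!/11! = 1/34650; Racah Σ t=1..2: t=1:−1/72 t=2:+1/96 = -1/288; ⇒ 3j(4 3 3; 2 0 -2)² = 1/462, sgn +1
I_A²/I_B² = (1/22)/(1/462) = 21/1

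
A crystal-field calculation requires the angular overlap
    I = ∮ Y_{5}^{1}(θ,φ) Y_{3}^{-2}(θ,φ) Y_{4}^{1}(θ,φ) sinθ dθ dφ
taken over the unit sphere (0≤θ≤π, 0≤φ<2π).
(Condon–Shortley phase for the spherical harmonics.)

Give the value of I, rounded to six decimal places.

m-sum 0 ✓  L=12 even ✓  2≤4≤8 ✓
Π(2lᵢ+1) = 11×7×9 = 693
triangle coeff Δ(5,3,4) = 1/180180
Σ_t [1,3]: t=1:−1/576 t=2:+1/144 t=3:−1/576 = 1/288
(3j)²=20/1001 [(5 3 4; 0 0 0)], sign=+1
Σ_t [0,1]: t=0:+1/1152 t=1:−1/432 = -5/3456
(3j)²=625/36036 [(5 3 4; 1 -2 1)], sign=+1
⇒ 4πI² = 3125/13013
I = (+1)√(3125/13013/(4π)) = 0.13823925

0.138239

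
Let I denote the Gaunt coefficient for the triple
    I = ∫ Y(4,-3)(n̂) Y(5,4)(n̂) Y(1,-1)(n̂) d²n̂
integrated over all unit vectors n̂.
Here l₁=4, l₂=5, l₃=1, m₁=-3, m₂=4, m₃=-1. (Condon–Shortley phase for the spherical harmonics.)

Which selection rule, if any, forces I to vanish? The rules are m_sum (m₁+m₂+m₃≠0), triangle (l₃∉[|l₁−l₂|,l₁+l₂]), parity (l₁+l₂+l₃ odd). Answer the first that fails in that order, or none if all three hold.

none

azimuthal sum: -3 + 4 − 1 = 0  ✓
1 ≤ 1 ≤ 9 (triangle on l)  ✓
L = 4 + 5 + 1 = 10 (even)  ✓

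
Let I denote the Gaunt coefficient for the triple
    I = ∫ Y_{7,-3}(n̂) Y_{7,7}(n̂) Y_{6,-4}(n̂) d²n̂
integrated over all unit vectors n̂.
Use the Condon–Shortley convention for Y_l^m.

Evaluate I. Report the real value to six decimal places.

0.139650

Rules hold: Σm=0, L=20 even, 0≤6≤14.
N = 15·15·13 = 2925
Δ = 8!·6!·6!/21! = 1/2444321880
Racah Σ t=1..7: t=1:−1/2612736000 t=2:+1/20736000 t=3:−1/1658880 t=4:+1/746496 t=5:−1/1658880 t=6:+1/20736000 t=7:−1/2612736000 = 1/4354560
⇒ 3j(7 7 6; 0 0 0)² = 1000/138567, sgn +1
Racah Σ t=8..8: t=8:+1/1393459200 = 1/1393459200
⇒ 3j(7 7 6; -3 7 -4)² = 15/1292, sgn +1
4πI² = N·(3j₀)²·(3jₘ)² = 281250/1147619
I = +1·√(0.245073/4π) = 0.13965049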